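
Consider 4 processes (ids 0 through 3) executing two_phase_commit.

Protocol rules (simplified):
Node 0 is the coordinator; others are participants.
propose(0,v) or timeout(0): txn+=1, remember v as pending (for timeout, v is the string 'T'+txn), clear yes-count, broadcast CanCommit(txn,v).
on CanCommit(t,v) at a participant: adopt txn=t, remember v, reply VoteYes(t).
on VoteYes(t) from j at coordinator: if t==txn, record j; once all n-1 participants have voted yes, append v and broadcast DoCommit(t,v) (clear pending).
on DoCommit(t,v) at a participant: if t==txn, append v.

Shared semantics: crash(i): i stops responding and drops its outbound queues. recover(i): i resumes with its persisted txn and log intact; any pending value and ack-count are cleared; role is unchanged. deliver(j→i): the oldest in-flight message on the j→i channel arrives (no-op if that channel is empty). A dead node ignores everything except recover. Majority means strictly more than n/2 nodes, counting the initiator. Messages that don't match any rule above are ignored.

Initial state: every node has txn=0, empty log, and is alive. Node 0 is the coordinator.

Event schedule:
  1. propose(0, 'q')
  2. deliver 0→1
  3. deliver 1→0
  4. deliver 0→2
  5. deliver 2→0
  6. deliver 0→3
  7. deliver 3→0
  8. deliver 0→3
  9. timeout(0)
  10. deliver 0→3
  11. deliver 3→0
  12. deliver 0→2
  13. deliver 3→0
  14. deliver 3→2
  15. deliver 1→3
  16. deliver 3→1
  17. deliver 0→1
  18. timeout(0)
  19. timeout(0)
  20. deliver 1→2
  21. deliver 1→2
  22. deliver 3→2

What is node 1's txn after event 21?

1

step 1 propose(0,'q'): 0={coor,t=1,log=-}
step 2 deliver 0→1: 1={part,t=1,log=-}
step 3 deliver 1→0: —
step 4 deliver 0→2: 2={part,t=1,log=-}
step 5 deliver 2→0: —
step 6 deliver 0→3: 3={part,t=1,log=-}
step 7 deliver 3→0: 0={coor,t=1,log=q}
step 8 deliver 0→3: 3={part,t=1,log=q}
step 9 timeout(0): 0={coor,t=2,log=q}
step 10 deliver 0→3: 3={part,t=2,log=q}
step 11 deliver 3→0: —
step 12 deliver 0→2: 2={part,t=1,log=q}
step 13 deliver 3→0: —
step 14 deliver 3→2: —
step 15 deliver 1→3: —
step 16 deliver 3→1: —
step 17 deliver 0→1: 1={part,t=1,log=q}
step 18 timeout(0): 0={coor,t=3,log=q}
step 19 timeout(0): 0={coor,t=4,log=q}
step 20 deliver 1→2: —
step 21 deliver 1→2: —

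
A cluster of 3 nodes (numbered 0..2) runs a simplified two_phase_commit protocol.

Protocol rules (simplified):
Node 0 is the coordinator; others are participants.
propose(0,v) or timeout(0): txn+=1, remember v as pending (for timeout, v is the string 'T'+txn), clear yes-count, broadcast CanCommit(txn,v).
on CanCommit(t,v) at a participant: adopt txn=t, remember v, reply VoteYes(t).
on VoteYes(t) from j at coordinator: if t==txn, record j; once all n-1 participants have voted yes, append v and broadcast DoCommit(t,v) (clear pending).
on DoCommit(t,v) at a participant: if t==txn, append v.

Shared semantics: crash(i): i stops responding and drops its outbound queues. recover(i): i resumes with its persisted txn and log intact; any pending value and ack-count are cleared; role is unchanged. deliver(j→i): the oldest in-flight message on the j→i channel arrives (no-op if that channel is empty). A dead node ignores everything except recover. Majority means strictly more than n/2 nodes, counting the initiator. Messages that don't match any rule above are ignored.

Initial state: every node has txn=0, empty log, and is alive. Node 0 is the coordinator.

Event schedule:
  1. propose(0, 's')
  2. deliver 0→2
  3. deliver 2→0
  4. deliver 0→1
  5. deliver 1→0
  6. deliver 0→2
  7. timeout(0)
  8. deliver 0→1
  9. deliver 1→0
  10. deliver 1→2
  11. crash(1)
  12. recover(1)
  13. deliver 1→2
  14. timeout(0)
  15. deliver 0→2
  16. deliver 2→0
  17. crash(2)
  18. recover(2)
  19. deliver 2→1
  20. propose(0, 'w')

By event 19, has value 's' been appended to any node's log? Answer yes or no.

step 1 propose(0,'s'): 0={coor,t=1,log=-}
step 2 deliver 0→2: 2={part,t=1,log=-}
step 3 deliver 2→0: —
step 4 deliver 0→1: 1={part,t=1,log=-}
step 5 deliver 1→0: 0={coor,t=1,log=s}
step 6 deliver 0→2: 2={part,t=1,log=s}
step 7 timeout(0): 0={coor,t=2,log=s}
step 8 deliver 0→1: 1={part,t=1,log=s}
step 9 deliver 1→0: —
step 10 deliver 1→2: —
step 11 crash(1): 1={✗part,t=1,log=s}
step 12 recover(1): 1={part,t=1,log=s}
step 13 deliver 1→2: —
step 14 timeout(0): 0={coor,t=3,log=s}
step 15 deliver 0→2: 2={part,t=2,log=s}
step 16 deliver 2→0: —
step 17 crash(2): 2={✗part,t=2,log=s}
step 18 recover(2): 2={part,t=2,log=s}
step 19 deliver 2→1: —

yes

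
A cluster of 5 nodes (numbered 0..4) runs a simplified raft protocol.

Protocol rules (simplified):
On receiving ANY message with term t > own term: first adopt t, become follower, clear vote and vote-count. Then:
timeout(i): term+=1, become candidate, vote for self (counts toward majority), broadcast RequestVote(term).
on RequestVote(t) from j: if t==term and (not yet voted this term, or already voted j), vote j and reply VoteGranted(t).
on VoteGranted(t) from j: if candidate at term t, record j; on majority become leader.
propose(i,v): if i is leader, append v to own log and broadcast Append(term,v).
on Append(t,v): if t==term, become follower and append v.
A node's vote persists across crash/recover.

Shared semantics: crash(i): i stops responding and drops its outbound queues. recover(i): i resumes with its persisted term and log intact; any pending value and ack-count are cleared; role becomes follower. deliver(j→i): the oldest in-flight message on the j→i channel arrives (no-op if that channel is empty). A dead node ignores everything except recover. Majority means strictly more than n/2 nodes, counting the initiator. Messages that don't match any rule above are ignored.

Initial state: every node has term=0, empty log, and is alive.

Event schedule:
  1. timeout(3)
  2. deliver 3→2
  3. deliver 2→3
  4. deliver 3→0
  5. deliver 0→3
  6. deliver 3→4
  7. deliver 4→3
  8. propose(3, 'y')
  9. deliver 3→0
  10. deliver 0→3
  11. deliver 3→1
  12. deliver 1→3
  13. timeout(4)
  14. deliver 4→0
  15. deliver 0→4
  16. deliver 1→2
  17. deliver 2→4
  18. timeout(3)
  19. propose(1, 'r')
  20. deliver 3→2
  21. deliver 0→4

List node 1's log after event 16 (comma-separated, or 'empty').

empty

step 1 timeout(3): 3={cand,t=1,log=-}
step 2 deliver 3→2: 2={foll,t=1,log=-}
step 3 deliver 2→3: —
step 4 deliver 3→0: 0={foll,t=1,log=-}
step 5 deliver 0→3: 3={lead,t=1,log=-}
step 6 deliver 3→4: 4={foll,t=1,log=-}
step 7 deliver 4→3: —
step 8 propose(3,'y'): 3={lead,t=1,log=y}
step 9 deliver 3→0: 0={foll,t=1,log=y}
step 10 deliver 0→3: —
step 11 deliver 3→1: 1={foll,t=1,log=-}
step 12 deliver 1→3: —
step 13 timeout(4): 4={cand,t=2,log=-}
step 14 deliver 4→0: 0={foll,t=2,log=y}
step 15 deliver 0→4: —
step 16 deliver 1→2: —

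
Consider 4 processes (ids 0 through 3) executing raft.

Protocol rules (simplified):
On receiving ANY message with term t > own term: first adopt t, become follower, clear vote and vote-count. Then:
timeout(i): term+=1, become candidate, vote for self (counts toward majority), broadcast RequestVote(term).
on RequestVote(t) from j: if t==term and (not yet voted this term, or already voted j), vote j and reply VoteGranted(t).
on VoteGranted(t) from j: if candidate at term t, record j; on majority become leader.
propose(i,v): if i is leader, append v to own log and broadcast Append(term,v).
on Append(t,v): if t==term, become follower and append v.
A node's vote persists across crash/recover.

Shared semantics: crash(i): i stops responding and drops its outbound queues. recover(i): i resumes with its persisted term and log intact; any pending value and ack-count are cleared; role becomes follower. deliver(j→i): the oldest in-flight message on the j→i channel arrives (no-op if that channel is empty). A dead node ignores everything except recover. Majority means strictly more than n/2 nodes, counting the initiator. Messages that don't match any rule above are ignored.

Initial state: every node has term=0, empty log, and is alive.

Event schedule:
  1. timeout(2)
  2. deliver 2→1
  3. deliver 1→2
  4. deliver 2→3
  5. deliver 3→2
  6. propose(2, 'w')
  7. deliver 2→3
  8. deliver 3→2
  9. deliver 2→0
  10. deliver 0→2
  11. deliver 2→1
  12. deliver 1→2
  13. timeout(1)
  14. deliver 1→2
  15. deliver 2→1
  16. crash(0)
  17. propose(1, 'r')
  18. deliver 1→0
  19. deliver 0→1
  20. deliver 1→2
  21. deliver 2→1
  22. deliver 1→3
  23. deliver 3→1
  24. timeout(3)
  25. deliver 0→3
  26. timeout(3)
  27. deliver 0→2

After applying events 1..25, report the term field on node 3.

after 1 — timeout(2): n2:cand/t1/[-]
after 2 — deliver 2→1: n1:foll/t1/[-]
after 3 — deliver 1→2: ·
after 4 — deliver 2→3: n3:foll/t1/[-]
after 5 — deliver 3→2: n2:lead/t1/[-]
after 6 — propose(2,'w'): n2:lead/t1/[w]
after 7 — deliver 2→3: n3:foll/t1/[w]
after 8 — deliver 3→2: ·
after 9 — deliver 2→0: n0:foll/t1/[-]
after 10 — deliver 0→2: ·
after 11 — deliver 2→1: n1:foll/t1/[w]
after 12 — deliver 1→2: ·
after 13 — timeout(1): n1:cand/t2/[w]
after 14 — deliver 1→2: n2:foll/t2/[w]
after 15 — deliver 2→1: ·
after 16 — crash(0): n0:✗foll/t1/[-]
after 17 — propose(1,'r'): ·
after 18 — deliver 1→0: ·
after 19 — deliver 0→1: ·
after 20 — deliver 1→2: ·
after 21 — deliver 2→1: ·
after 22 — deliver 1→3: n3:foll/t2/[w]
after 23 — deliver 3→1: n1:lead/t2/[w]
after 24 — timeout(3): n3:cand/t3/[w]
after 25 — deliver 0→3: ·

3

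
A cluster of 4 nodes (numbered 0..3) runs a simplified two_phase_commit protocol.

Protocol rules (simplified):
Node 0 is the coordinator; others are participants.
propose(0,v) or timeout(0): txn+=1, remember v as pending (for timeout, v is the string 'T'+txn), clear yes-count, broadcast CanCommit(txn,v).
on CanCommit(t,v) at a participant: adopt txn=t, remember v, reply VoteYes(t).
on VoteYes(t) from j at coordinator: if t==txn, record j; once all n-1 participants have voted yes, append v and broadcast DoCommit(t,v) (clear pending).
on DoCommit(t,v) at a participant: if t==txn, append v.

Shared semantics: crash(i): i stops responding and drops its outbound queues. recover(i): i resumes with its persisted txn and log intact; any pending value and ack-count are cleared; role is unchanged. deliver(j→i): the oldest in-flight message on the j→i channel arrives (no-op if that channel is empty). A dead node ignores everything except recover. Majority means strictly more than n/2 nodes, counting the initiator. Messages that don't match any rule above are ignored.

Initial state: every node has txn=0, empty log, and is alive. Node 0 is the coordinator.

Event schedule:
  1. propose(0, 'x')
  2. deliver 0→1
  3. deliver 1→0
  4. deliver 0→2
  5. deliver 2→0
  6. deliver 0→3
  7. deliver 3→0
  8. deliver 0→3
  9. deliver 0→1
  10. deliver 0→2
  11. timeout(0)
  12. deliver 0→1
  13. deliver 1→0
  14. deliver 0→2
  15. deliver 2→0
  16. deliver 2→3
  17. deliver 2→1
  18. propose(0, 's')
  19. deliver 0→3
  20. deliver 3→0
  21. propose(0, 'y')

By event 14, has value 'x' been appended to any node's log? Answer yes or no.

yes

e1 propose(0,'x'): 0[coor,t=1,-]
e2 deliver 0→1: 1[part,t=1,-]
e3 deliver 1→0: ·
e4 deliver 0→2: 2[part,t=1,-]
e5 deliver 2→0: ·
e6 deliver 0→3: 3[part,t=1,-]
e7 deliver 3→0: 0[coor,t=1,x]
e8 deliver 0→3: 3[part,t=1,x]
e9 deliver 0→1: 1[part,t=1,x]
e10 deliver 0→2: 2[part,t=1,x]
e11 timeout(0): 0[coor,t=2,x]
e12 deliver 0→1: 1[part,t=2,x]
e13 deliver 1→0: ·
e14 deliver 0→2: 2[part,t=2,x]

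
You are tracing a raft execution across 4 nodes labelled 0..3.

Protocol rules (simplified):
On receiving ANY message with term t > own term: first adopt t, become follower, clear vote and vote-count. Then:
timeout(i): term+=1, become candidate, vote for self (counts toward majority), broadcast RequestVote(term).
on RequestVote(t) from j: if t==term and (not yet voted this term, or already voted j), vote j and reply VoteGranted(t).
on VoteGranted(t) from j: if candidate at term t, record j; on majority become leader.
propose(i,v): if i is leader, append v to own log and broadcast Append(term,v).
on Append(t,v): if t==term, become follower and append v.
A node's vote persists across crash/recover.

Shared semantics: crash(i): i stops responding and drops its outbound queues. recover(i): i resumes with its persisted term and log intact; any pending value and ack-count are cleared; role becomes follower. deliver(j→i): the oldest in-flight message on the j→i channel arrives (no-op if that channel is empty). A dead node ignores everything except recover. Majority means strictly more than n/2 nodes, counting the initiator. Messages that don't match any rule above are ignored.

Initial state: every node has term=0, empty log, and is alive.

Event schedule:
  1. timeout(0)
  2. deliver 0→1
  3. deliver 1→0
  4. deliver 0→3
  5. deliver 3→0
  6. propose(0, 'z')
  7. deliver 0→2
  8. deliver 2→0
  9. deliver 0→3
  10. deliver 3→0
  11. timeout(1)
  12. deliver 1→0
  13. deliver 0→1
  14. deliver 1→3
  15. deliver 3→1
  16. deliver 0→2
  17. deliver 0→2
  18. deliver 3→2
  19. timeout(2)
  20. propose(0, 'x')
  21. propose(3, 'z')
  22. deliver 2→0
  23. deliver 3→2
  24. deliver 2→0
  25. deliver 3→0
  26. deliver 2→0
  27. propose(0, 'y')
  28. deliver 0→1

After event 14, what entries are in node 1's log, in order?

1. timeout(0):  <0:cand t1 ->
2. deliver 0→1:  <1:foll t1 ->
3. deliver 1→0:  nop
4. deliver 0→3:  <3:foll t1 ->
5. deliver 3→0:  <0:lead t1 ->
6. propose(0,'z'):  <0:lead t1 z>
7. deliver 0→2:  <2:foll t1 ->
8. deliver 2→0:  nop
9. deliver 0→3:  <3:foll t1 z>
10. deliver 3→0:  nop
11. timeout(1):  <1:cand t2 ->
12. deliver 1→0:  <0:foll t2 z>
13. deliver 0→1:  nop
14. deliver 1→3:  <3:foll t2 z>

empty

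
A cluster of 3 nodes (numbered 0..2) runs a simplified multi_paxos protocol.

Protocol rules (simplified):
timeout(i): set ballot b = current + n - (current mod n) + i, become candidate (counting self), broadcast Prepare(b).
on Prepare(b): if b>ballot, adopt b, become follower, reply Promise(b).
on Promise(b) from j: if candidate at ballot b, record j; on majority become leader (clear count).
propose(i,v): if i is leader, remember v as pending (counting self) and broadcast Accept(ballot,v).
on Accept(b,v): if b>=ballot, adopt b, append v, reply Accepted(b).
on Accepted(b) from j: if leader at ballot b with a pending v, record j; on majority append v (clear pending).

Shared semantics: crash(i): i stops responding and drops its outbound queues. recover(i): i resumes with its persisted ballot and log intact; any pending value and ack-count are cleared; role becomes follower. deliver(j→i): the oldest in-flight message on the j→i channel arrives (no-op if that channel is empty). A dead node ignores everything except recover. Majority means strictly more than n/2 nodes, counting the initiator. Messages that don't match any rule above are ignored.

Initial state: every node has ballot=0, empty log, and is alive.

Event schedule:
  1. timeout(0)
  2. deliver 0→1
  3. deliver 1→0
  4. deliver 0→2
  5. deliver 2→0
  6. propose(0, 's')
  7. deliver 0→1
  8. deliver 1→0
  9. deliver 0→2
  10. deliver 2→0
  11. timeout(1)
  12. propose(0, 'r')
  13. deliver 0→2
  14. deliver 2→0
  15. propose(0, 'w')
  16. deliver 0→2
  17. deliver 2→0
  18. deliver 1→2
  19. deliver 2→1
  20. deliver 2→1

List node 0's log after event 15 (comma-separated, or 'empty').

e1 timeout(0): 0[cand,b=3,-]
e2 deliver 0→1: 1[foll,b=3,-]
e3 deliver 1→0: 0[lead,b=3,-]
e4 deliver 0→2: 2[foll,b=3,-]
e5 deliver 2→0: ·
e6 propose(0,'s'): ·
e7 deliver 0→1: 1[foll,b=3,s]
e8 deliver 1→0: 0[lead,b=3,s]
e9 deliver 0→2: 2[foll,b=3,s]
e10 deliver 2→0: ·
e11 timeout(1): 1[cand,b=7,s]
e12 propose(0,'r'): ·
e13 deliver 0→2: 2[foll,b=3,s,r]
e14 deliver 2→0: 0[lead,b=3,s,r]
e15 propose(0,'w'): ·

s,r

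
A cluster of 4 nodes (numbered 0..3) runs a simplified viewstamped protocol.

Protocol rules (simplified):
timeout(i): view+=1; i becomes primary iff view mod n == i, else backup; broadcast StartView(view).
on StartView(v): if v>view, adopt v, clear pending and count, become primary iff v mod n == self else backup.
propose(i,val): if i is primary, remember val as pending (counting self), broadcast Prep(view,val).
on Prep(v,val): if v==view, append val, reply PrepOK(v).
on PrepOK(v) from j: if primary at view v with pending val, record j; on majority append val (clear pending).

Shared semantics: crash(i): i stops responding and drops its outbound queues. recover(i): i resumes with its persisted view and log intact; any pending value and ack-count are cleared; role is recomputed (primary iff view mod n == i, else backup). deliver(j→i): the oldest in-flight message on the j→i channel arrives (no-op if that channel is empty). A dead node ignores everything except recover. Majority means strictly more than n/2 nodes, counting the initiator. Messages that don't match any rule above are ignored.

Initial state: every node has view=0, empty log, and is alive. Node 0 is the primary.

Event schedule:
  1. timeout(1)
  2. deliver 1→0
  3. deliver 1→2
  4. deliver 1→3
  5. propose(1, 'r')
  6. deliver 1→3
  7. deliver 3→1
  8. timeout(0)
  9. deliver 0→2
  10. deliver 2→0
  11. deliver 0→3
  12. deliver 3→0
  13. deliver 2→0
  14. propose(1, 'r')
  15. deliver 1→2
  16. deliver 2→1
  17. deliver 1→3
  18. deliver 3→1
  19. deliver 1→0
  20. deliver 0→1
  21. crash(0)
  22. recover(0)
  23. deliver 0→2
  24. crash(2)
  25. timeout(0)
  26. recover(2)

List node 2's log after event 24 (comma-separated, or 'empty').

e1 timeout(1): 1[prim,v=1,-]
e2 deliver 1→0: 0[back,v=1,-]
e3 deliver 1→2: 2[back,v=1,-]
e4 deliver 1→3: 3[back,v=1,-]
e5 propose(1,'r'): ·
e6 deliver 1→3: 3[back,v=1,r]
e7 deliver 3→1: ·
e8 timeout(0): 0[back,v=2,-]
e9 deliver 0→2: 2[prim,v=2,-]
e10 deliver 2→0: ·
e11 deliver 0→3: 3[back,v=2,r]
e12 deliver 3→0: ·
e13 deliver 2→0: ·
e14 propose(1,'r'): ·
e15 deliver 1→2: ·
e16 deliver 2→1: ·
e17 deliver 1→3: ·
e18 deliver 3→1: ·
e19 deliver 1→0: ·
e20 deliver 0→1: 1[back,v=2,-]
e21 crash(0): 0[✗back,v=2,-]
e22 recover(0): 0[back,v=2,-]
e23 deliver 0→2: ·
e24 crash(2): 2[✗prim,v=2,-]

empty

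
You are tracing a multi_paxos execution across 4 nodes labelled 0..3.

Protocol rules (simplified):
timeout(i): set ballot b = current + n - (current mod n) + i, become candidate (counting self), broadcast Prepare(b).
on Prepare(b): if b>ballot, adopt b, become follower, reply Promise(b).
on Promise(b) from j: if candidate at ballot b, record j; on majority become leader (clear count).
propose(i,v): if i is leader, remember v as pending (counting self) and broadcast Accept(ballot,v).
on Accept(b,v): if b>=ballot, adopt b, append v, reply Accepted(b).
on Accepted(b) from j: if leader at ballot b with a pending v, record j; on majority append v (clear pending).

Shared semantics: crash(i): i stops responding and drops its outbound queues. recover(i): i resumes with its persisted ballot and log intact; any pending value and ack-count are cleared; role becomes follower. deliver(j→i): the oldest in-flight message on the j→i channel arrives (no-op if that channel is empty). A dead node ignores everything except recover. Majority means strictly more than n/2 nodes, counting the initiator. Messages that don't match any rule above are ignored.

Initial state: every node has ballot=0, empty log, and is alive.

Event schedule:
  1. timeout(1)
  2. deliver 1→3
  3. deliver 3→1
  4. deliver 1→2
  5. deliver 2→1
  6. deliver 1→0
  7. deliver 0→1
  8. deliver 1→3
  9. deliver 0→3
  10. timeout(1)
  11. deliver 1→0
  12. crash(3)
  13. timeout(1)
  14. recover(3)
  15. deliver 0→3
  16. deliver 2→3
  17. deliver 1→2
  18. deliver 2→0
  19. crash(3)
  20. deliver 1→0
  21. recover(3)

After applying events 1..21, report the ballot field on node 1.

step 1 timeout(1): 1={cand,b=5,log=-}
step 2 deliver 1→3: 3={foll,b=5,log=-}
step 3 deliver 3→1: —
step 4 deliver 1→2: 2={foll,b=5,log=-}
step 5 deliver 2→1: 1={lead,b=5,log=-}
step 6 deliver 1→0: 0={foll,b=5,log=-}
step 7 deliver 0→1: —
step 8 deliver 1→3: —
step 9 deliver 0→3: —
step 10 timeout(1): 1={cand,b=9,log=-}
step 11 deliver 1→0: 0={foll,b=9,log=-}
step 12 crash(3): 3={✗foll,b=5,log=-}
step 13 timeout(1): 1={cand,b=13,log=-}
step 14 recover(3): 3={foll,b=5,log=-}
step 15 deliver 0→3: —
step 16 deliver 2→3: —
step 17 deliver 1→2: 2={foll,b=9,log=-}
step 18 deliver 2→0: —
step 19 crash(3): 3={✗foll,b=5,log=-}
step 20 deliver 1→0: 0={foll,b=13,log=-}
step 21 recover(3): 3={foll,b=5,log=-}

13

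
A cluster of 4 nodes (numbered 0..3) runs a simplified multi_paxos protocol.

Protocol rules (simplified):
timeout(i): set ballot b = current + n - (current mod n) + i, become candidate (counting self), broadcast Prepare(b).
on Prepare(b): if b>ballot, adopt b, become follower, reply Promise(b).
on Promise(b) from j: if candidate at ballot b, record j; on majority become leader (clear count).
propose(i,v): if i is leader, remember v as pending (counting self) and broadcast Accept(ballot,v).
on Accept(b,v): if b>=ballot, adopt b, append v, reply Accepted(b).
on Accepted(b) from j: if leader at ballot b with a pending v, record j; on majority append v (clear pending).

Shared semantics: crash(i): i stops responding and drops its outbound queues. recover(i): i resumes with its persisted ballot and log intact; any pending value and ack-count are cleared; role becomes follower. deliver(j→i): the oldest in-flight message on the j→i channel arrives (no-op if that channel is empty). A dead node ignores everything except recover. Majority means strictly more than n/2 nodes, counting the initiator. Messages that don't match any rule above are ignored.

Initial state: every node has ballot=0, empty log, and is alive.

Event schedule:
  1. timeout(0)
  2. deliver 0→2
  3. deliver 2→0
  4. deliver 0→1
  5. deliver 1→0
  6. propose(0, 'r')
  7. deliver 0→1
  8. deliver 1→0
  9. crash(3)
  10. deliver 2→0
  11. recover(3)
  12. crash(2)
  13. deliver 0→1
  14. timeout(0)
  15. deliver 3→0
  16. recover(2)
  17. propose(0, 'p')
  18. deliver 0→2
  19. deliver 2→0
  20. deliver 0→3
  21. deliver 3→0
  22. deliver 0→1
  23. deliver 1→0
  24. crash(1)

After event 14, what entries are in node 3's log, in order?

[1] timeout(0) → N0(cand b4 [-])
[2] deliver 0→2 → N2(foll b4 [-])
[3] deliver 2→0 → ∅
[4] deliver 0→1 → N1(foll b4 [-])
[5] deliver 1→0 → N0(lead b4 [-])
[6] propose(0,'r') → ∅
[7] deliver 0→1 → N1(foll b4 [r])
[8] deliver 1→0 → ∅
[9] crash(3) → N3(✗foll b0 [-])
[10] deliver 2→0 → ∅
[11] recover(3) → N3(foll b0 [-])
[12] crash(2) → N2(✗foll b4 [-])
[13] deliver 0→1 → ∅
[14] timeout(0) → N0(cand b8 [-])

empty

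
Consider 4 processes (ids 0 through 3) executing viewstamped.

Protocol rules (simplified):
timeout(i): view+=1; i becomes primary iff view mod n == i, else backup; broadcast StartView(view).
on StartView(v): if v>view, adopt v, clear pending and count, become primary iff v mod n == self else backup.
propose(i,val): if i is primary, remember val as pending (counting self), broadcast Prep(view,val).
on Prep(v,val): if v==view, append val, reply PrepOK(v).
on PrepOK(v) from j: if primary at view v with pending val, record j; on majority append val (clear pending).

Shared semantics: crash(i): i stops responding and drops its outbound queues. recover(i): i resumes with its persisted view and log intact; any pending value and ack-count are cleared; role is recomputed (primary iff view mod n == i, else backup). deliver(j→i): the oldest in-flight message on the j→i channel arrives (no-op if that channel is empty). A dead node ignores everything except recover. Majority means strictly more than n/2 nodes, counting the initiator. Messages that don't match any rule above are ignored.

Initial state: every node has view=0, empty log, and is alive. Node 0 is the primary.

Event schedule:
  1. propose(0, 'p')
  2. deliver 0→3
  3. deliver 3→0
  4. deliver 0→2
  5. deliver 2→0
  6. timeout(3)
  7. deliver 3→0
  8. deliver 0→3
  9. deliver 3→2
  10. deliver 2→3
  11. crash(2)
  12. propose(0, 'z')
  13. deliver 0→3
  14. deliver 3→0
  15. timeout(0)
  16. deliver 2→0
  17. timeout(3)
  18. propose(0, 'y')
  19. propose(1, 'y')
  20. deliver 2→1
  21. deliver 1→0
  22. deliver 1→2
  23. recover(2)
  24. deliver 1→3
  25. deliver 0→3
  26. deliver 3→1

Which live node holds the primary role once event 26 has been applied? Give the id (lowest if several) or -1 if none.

1

e1 propose(0,'p'): ·
e2 deliver 0→3: 3[back,v=0,p]
e3 deliver 3→0: ·
e4 deliver 0→2: 2[back,v=0,p]
e5 deliver 2→0: 0[prim,v=0,p]
e6 timeout(3): 3[back,v=1,p]
e7 deliver 3→0: 0[back,v=1,p]
e8 deliver 0→3: ·
e9 deliver 3→2: 2[back,v=1,p]
e10 deliver 2→3: ·
e11 crash(2): 2[✗back,v=1,p]
e12 propose(0,'z'): ·
e13 deliver 0→3: ·
e14 deliver 3→0: ·
e15 timeout(0): 0[back,v=2,p]
e16 deliver 2→0: ·
e17 timeout(3): 3[back,v=2,p]
e18 propose(0,'y'): ·
e19 propose(1,'y'): ·
e20 deliver 2→1: ·
e21 deliver 1→0: ·
e22 deliver 1→2: ·
e23 recover(2): 2[back,v=1,p]
e24 deliver 1→3: ·
e25 deliver 0→3: ·
e26 deliver 3→1: 1[prim,v=1,-]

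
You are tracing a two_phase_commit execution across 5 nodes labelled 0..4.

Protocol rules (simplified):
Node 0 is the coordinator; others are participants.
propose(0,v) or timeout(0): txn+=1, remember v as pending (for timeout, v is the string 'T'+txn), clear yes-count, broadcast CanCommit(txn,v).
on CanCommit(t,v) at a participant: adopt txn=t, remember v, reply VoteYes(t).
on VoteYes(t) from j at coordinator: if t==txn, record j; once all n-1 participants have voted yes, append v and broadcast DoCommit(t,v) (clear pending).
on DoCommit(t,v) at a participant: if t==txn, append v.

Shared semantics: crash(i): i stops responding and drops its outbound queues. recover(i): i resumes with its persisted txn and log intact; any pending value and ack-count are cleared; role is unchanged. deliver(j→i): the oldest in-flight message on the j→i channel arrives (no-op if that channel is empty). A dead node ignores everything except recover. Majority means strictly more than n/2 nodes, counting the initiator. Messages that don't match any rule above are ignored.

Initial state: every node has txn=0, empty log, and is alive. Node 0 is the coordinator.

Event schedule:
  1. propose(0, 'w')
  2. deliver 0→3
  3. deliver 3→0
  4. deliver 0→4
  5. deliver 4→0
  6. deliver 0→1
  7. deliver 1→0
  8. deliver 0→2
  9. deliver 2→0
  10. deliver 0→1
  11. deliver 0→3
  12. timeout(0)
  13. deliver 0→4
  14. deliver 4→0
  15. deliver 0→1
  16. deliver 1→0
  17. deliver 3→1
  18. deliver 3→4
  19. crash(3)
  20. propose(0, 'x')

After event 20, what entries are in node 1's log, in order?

after 1 — propose(0,'w'): n0:coor/t1/[-]
after 2 — deliver 0→3: n3:part/t1/[-]
after 3 — deliver 3→0: ·
after 4 — deliver 0→4: n4:part/t1/[-]
after 5 — deliver 4→0: ·
after 6 — deliver 0→1: n1:part/t1/[-]
after 7 — deliver 1→0: ·
after 8 — deliver 0→2: n2:part/t1/[-]
after 9 — deliver 2→0: n0:coor/t1/[w]
after 10 — deliver 0→1: n1:part/t1/[w]
after 11 — deliver 0→3: n3:part/t1/[w]
after 12 — timeout(0): n0:coor/t2/[w]
after 13 — deliver 0→4: n4:part/t1/[w]
after 14 — deliver 4→0: ·
after 15 — deliver 0→1: n1:part/t2/[w]
after 16 — deliver 1→0: ·
after 17 — deliver 3→1: ·
after 18 — deliver 3→4: ·
after 19 — crash(3): n3:✗part/t1/[w]
after 20 — propose(0,'x'): n0:coor/t3/[w]

w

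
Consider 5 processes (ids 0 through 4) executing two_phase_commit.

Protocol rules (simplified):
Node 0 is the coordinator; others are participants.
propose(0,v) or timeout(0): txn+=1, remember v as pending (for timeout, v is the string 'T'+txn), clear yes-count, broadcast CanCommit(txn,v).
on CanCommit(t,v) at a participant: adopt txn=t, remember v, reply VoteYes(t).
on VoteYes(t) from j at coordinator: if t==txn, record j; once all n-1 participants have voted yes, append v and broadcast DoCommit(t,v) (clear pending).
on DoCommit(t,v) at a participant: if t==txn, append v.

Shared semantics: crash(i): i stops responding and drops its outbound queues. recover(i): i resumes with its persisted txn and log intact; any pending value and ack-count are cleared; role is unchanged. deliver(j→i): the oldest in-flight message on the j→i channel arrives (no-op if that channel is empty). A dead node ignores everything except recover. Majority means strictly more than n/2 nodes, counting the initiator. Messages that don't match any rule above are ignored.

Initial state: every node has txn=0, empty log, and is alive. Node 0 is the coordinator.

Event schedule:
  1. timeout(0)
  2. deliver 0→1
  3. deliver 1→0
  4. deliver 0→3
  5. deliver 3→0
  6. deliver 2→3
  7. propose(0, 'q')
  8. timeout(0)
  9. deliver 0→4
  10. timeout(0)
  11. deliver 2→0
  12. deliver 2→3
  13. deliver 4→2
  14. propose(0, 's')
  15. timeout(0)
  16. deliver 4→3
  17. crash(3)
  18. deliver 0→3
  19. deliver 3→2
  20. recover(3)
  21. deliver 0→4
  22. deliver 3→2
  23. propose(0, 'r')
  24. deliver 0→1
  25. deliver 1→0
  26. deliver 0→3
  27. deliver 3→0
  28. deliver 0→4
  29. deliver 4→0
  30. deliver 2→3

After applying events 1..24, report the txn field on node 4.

[1] timeout(0) → N0(coor t1 [-])
[2] deliver 0→1 → N1(part t1 [-])
[3] deliver 1→0 → ∅
[4] deliver 0→3 → N3(part t1 [-])
[5] deliver 3→0 → ∅
[6] deliver 2→3 → ∅
[7] propose(0,'q') → N0(coor t2 [-])
[8] timeout(0) → N0(coor t3 [-])
[9] deliver 0→4 → N4(part t1 [-])
[10] timeout(0) → N0(coor t4 [-])
[11] deliver 2→0 → ∅
[12] deliver 2→3 → ∅
[13] deliver 4→2 → ∅
[14] propose(0,'s') → N0(coor t5 [-])
[15] timeout(0) → N0(coor t6 [-])
[16] deliver 4→3 → ∅
[17] crash(3) → N3(✗part t1 [-])
[18] deliver 0→3 → ∅
[19] deliver 3→2 → ∅
[20] recover(3) → N3(part t1 [-])
[21] deliver 0→4 → N4(part t2 [-])
[22] deliver 3→2 → ∅
[23] propose(0,'r') → N0(coor t7 [-])
[24] deliver 0→1 → N1(part t2 [-])

2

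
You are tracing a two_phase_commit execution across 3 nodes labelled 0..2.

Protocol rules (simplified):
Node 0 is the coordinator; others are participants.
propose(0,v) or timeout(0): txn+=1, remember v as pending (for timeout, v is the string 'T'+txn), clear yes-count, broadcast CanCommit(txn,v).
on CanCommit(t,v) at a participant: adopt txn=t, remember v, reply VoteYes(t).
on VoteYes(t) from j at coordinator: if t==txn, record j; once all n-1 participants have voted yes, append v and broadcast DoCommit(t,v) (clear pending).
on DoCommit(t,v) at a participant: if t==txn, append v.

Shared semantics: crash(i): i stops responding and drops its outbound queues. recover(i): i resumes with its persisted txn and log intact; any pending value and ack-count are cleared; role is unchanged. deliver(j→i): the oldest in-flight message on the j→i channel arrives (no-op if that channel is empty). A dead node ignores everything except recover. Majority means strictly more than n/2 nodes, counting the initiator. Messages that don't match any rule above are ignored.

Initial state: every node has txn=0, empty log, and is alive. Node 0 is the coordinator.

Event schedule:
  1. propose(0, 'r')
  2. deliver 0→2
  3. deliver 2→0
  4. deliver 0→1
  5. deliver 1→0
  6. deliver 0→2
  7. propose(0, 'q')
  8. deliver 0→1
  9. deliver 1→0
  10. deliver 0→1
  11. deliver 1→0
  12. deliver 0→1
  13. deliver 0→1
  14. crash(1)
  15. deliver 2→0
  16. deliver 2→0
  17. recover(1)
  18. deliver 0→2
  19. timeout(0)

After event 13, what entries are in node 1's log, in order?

r

e1 propose(0,'r'): 0[coor,t=1,-]
e2 deliver 0→2: 2[part,t=1,-]
e3 deliver 2→0: ·
e4 deliver 0→1: 1[part,t=1,-]
e5 deliver 1→0: 0[coor,t=1,r]
e6 deliver 0→2: 2[part,t=1,r]
e7 propose(0,'q'): 0[coor,t=2,r]
e8 deliver 0→1: 1[part,t=1,r]
e9 deliver 1→0: ·
e10 deliver 0→1: 1[part,t=2,r]
e11 deliver 1→0: ·
e12 deliver 0→1: ·
e13 deliver 0→1: ·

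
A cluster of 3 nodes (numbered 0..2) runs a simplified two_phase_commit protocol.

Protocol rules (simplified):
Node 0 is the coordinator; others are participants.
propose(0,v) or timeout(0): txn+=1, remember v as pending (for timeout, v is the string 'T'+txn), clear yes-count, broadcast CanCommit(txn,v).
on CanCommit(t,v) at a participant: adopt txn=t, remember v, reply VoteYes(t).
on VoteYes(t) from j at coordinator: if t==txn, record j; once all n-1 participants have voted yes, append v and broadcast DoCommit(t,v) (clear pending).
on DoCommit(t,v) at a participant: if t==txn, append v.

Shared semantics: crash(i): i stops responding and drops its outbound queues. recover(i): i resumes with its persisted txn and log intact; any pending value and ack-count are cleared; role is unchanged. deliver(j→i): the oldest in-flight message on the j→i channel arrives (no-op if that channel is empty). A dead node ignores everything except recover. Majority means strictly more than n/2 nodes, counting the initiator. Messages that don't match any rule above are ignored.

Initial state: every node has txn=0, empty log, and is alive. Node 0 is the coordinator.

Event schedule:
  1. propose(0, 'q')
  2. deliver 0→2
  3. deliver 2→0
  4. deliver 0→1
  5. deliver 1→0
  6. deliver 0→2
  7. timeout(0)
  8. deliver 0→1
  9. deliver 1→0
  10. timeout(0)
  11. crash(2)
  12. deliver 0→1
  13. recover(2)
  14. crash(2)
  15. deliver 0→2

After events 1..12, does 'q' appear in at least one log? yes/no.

step 1 propose(0,'q'): 0={coor,t=1,log=-}
step 2 deliver 0→2: 2={part,t=1,log=-}
step 3 deliver 2→0: —
step 4 deliver 0→1: 1={part,t=1,log=-}
step 5 deliver 1→0: 0={coor,t=1,log=q}
step 6 deliver 0→2: 2={part,t=1,log=q}
step 7 timeout(0): 0={coor,t=2,log=q}
step 8 deliver 0→1: 1={part,t=1,log=q}
step 9 deliver 1→0: —
step 10 timeout(0): 0={coor,t=3,log=q}
step 11 crash(2): 2={✗part,t=1,log=q}
step 12 deliver 0→1: 1={part,t=2,log=q}

yes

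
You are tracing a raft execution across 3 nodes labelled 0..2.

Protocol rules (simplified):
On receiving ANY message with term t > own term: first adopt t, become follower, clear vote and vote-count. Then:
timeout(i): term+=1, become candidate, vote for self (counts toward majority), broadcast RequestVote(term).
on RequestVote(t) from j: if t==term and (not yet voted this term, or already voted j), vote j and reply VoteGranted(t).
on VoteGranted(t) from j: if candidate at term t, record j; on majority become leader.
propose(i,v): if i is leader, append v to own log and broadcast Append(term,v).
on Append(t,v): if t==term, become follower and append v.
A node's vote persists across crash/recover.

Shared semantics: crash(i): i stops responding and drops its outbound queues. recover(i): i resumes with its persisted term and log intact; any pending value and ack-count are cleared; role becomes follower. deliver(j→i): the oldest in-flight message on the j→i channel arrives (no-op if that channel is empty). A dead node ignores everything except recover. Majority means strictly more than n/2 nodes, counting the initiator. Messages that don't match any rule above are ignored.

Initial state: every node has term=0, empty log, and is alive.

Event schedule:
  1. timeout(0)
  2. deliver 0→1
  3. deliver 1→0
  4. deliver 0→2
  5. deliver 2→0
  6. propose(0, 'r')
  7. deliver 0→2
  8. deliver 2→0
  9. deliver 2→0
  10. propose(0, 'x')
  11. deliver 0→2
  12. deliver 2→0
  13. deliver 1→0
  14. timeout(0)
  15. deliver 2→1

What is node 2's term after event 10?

step 1 timeout(0): 0={cand,t=1,log=-}
step 2 deliver 0→1: 1={foll,t=1,log=-}
step 3 deliver 1→0: 0={lead,t=1,log=-}
step 4 deliver 0→2: 2={foll,t=1,log=-}
step 5 deliver 2→0: —
step 6 propose(0,'r'): 0={lead,t=1,log=r}
step 7 deliver 0→2: 2={foll,t=1,log=r}
step 8 deliver 2→0: —
step 9 deliver 2→0: —
step 10 propose(0,'x'): 0={lead,t=1,log=r,x}

1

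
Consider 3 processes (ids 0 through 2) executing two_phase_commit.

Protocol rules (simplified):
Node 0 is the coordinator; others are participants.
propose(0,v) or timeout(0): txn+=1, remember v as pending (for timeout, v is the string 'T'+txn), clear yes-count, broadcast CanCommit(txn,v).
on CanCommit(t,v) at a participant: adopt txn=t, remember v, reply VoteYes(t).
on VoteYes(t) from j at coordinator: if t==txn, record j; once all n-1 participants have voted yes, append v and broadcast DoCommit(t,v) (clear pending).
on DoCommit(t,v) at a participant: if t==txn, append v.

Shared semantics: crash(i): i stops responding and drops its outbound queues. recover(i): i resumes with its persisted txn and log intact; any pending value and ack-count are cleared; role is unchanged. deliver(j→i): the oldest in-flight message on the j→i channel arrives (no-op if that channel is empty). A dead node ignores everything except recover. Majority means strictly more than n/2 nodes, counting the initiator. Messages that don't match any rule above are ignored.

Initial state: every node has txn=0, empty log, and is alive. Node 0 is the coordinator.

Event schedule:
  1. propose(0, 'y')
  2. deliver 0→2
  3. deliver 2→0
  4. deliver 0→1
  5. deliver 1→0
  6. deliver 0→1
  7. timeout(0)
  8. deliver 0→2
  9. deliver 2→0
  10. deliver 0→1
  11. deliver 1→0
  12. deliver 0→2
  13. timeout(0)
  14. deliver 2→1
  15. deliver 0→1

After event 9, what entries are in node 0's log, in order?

y

after 1 — propose(0,'y'): n0:coor/t1/[-]
after 2 — deliver 0→2: n2:part/t1/[-]
after 3 — deliver 2→0: ·
after 4 — deliver 0→1: n1:part/t1/[-]
after 5 — deliver 1→0: n0:coor/t1/[y]
after 6 — deliver 0→1: n1:part/t1/[y]
after 7 — timeout(0): n0:coor/t2/[y]
after 8 — deliver 0→2: n2:part/t1/[y]
after 9 — deliver 2→0: ·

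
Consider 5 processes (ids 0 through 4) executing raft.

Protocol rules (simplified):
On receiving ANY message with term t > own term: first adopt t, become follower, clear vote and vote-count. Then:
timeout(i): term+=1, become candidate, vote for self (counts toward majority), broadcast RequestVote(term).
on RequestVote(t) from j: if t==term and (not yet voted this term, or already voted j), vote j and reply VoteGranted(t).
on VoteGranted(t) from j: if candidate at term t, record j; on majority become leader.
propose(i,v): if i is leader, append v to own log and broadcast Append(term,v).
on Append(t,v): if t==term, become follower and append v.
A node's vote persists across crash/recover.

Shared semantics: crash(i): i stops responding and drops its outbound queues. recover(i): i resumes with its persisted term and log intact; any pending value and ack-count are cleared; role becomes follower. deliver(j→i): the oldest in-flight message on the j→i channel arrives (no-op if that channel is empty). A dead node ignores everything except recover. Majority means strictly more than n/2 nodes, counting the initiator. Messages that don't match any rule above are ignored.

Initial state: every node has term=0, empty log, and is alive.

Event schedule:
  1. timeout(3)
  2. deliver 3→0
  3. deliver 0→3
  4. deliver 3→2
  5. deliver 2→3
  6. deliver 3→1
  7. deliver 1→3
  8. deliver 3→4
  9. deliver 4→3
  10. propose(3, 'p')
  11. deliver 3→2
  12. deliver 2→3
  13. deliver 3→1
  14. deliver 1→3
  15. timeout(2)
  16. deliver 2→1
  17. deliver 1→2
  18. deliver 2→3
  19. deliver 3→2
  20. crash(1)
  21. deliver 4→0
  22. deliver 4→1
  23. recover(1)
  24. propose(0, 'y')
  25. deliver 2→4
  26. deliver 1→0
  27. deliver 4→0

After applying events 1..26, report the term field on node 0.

1. timeout(3):  <3:cand t1 ->
2. deliver 3→0:  <0:foll t1 ->
3. deliver 0→3:  nop
4. deliver 3→2:  <2:foll t1 ->
5. deliver 2→3:  <3:lead t1 ->
6. deliver 3→1:  <1:foll t1 ->
7. deliver 1→3:  nop
8. deliver 3→4:  <4:foll t1 ->
9. deliver 4→3:  nop
10. propose(3,'p'):  <3:lead t1 p>
11. deliver 3→2:  <2:foll t1 p>
12. deliver 2→3:  nop
13. deliver 3→1:  <1:foll t1 p>
14. deliver 1→3:  nop
15. timeout(2):  <2:cand t2 p>
16. deliver 2→1:  <1:foll t2 p>
17. deliver 1→2:  nop
18. deliver 2→3:  <3:foll t2 p>
19. deliver 3→2:  <2:lead t2 p>
20. crash(1):  <1:✗foll t2 p>
21. deliver 4→0:  nop
22. deliver 4→1:  nop
23. recover(1):  <1:foll t2 p>
24. propose(0,'y'):  nop
25. deliver 2→4:  <4:foll t2 ->
26. deliver 1→0:  nop

1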